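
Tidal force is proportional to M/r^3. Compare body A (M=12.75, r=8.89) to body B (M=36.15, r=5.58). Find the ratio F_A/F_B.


Ratio = (M1/r1^3) / (M2/r2^3) = (12.75/8.89^3) / (36.15/5.58^3) = 0.0872

0.0872


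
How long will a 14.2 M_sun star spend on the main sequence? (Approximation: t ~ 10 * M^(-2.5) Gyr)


t = 10 * M^(-2.5) = 10 * 14.2^(-2.5) = 0.0132

0.0132 Gyr


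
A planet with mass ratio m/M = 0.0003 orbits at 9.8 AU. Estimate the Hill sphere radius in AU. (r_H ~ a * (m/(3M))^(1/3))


r_H = a * (m/3M)^(1/3) = 9.8 * (0.0003/3)^(1/3) = 0.4549

0.4549 AU


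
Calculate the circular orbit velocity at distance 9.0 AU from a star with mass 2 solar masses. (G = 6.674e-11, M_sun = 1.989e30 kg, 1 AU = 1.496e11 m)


v = sqrt(GM/r) = sqrt(6.674e-11 * 3.978e+30 / 1.346e+12) = 14042.3062

14042.3062 m/s


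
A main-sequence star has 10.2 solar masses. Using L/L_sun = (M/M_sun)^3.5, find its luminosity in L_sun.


L/L_sun = (M/M_sun)^3.5 = 10.2^3.5 = 3389.2266

3389.2266 L_sun


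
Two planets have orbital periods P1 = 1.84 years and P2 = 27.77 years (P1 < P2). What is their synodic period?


1/P_syn = |1/P1 - 1/P2| = |1/1.84 - 1/27.77| => P_syn = 1.9706

1.9706 years


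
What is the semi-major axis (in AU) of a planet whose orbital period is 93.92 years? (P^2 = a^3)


a = P^(2/3) = 93.92^(2/3) = 20.662

20.662 AU


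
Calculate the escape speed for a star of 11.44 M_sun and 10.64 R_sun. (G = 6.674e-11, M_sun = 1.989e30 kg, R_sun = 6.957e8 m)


M = 11.44 * 1.989e30 kg = 2.275416e+31 kg; R = 10.64 * 6.957e8 m = 7.402248e+09 m. v_esc = sqrt(2GM/R) = sqrt(2 * 6.674e-11 * 2.275416e+31 / 7.402248e+09) = 640555.3858

640555.3858 m/s


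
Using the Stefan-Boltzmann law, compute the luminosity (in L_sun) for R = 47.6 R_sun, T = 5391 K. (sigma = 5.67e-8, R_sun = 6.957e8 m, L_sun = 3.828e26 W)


R = 47.6 * 6.957e8 m = 3.311532e+10 m. L = 4*pi*R^2*sigma*T^4 = 4*pi*(3.311532e+10)^2 * 5.67e-8 * 5391^4 = 6.599760299e+29 W. L/L_sun = 6.599760299e+29 / 3.828e26 = 1724.0753

1724.0753 L_sun


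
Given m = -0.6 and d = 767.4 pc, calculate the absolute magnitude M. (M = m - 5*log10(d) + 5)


M = m - 5*log10(d) + 5 = -0.6 - 5*log10(767.4) + 5 = -10.0251

-10.0251


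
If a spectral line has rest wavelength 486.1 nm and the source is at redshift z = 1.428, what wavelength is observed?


lam_obs = lam_emit * (1 + z) = 486.1 * (1 + 1.428) = 1180.2508

1180.2508 nm


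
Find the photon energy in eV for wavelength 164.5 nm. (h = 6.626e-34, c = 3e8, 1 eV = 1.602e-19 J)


E = hc/lambda = 6.626e-34 * 3e8 / 1.645e-07 = 1.208e-18 J = 7.543 eV

7.543 eV


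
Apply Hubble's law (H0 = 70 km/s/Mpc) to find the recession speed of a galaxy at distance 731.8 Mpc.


v = H0 * d = 70 * 731.8 = 51226.0

51226.0 km/s


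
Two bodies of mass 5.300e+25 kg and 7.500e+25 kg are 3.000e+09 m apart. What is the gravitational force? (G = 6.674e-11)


F = G*m1*m2/r^2 = 6.674e-11 * 5.300e+25 * 7.500e+25 / (3.000e+09)^2 = 6.674e-11 * 3.975e+51 / 9.000e+18 = 2.948e+22

2.948e+22 N


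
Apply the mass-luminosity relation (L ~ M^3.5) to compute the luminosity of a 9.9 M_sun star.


L/L_sun = (M/M_sun)^3.5 = 9.9^3.5 = 3052.9745

3052.9745 L_sun


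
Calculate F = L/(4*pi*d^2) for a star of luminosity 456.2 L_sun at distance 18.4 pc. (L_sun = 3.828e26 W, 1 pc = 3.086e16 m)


F = L / (4*pi*d^2) = 1.746e+29 / (4*pi*(5.678e+17)^2) = 4.310e-08

4.310e-08 W/m^2


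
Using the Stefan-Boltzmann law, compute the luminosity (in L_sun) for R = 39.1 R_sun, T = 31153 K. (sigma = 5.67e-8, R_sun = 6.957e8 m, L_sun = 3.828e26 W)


R = 39.1 * 6.957e8 m = 2.720187e+10 m. L = 4*pi*R^2*sigma*T^4 = 4*pi*(2.720187e+10)^2 * 5.67e-8 * 31153^4 = 4.96580824e+32 W. L/L_sun = 4.96580824e+32 / 3.828e26 = 1.297e+06

1.297e+06 L_sun


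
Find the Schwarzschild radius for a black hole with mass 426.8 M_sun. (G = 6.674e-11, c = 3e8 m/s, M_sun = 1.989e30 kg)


M = 426.8 * 1.989e30 kg = 8.489052e+32 kg. rs = 2GM/c^2 = 2 * 6.674e-11 * 8.489052e+32 / (3e8)^2 = 1.259e+06

1.259e+06 m


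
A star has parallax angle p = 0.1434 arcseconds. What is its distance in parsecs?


d = 1/p = 1/0.1434 = 6.9735

6.9735 pc


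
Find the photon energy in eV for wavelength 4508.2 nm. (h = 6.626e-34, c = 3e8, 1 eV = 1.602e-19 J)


E = hc/lambda = 6.626e-34 * 3e8 / 4.508e-06 = 4.409e-20 J = 0.2752 eV

0.2752 eV


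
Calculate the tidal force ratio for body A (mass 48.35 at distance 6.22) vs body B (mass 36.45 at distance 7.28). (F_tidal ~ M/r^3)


Ratio = (M1/r1^3) / (M2/r2^3) = (48.35/6.22^3) / (36.45/7.28^3) = 2.1268

2.1268


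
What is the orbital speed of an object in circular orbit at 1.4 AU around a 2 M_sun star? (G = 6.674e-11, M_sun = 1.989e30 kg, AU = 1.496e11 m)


v = sqrt(GM/r) = sqrt(6.674e-11 * 3.978e+30 / 2.094e+11) = 35603.7445

35603.7445 m/s


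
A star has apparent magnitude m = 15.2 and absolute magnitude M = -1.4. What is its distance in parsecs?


d = 10^((m - M + 5)/5) = 10^((15.2 - -1.4 + 5)/5) = 20892.9613

20892.9613 pc


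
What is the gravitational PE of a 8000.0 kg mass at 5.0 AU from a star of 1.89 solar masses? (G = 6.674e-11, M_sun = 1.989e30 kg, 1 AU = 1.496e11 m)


M = 1.89 * 1.989e30 kg = 3.75921e+30 kg; r = 5.0 AU * 1.496e11 m/AU = 7.48e+11 m. U = -GM*m/r = -(6.674e-11 * 3.75921e+30 * 8000.0) / 7.48e+11 = -2.683e+12

-2.683e+12 J


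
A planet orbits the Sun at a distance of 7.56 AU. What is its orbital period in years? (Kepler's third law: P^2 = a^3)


P = a^(3/2) = 7.56^1.5 = 20.7866

20.7866 years


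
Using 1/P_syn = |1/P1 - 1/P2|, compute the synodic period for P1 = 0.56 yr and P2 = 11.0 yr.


1/P_syn = |1/P1 - 1/P2| = |1/0.56 - 1/11.0| => P_syn = 0.59

0.59 years


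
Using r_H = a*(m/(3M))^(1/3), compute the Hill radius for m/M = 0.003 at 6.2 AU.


r_H = a * (m/3M)^(1/3) = 6.2 * (0.003/3)^(1/3) = 0.62

0.62 AU


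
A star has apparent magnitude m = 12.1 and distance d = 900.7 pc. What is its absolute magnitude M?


M = m - 5*log10(d) + 5 = 12.1 - 5*log10(900.7) + 5 = 2.3271

2.3271


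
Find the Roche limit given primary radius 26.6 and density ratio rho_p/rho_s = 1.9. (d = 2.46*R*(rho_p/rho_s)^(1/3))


d_Roche = 2.46 * 26.6 * 1.9^(1/3) = 81.0466

81.0466


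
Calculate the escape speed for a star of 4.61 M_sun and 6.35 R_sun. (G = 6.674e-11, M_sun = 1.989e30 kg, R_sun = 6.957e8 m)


M = 4.61 * 1.989e30 kg = 9.16929e+30 kg; R = 6.35 * 6.957e8 m = 4.417695e+09 m. v_esc = sqrt(2GM/R) = sqrt(2 * 6.674e-11 * 9.16929e+30 / 4.417695e+09) = 526354.1954

526354.1954 m/s


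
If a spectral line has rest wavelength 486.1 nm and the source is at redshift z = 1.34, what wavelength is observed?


lam_obs = lam_emit * (1 + z) = 486.1 * (1 + 1.34) = 1137.474

1137.474 nm


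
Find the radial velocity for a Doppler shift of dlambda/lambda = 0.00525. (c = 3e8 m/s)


v = (dlambda/lambda) * c = 0.00525 * 3e8 = 1.575e+06

1.575e+06 m/s


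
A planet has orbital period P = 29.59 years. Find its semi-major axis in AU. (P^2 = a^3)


a = P^(2/3) = 29.59^(2/3) = 9.5667

9.5667 AU


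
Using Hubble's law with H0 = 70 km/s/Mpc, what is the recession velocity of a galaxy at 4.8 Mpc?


v = H0 * d = 70 * 4.8 = 336.0

336.0 km/s


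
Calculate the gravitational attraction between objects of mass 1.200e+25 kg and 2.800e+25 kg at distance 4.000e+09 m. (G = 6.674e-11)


F = G*m1*m2/r^2 = 6.674e-11 * 1.200e+25 * 2.800e+25 / (4.000e+09)^2 = 6.674e-11 * 3.360e+50 / 1.600e+19 = 1.402e+21

1.402e+21 N


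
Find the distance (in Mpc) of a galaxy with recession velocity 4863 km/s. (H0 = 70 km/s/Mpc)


d = v / H0 = 4863 / 70 = 69.4714

69.4714 Mpc


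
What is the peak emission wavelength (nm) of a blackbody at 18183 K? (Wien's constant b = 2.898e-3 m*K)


lam_max = b / T = 2.898e-3 / 18183 = 1.594e-07 m = 159.3796 nm

159.3796 nm


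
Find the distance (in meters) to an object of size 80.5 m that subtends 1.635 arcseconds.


D = size / theta_rad, theta_rad = 1.635 * pi/(180*3600) = 7.927e-06, D = 1.016e+07

1.016e+07 m


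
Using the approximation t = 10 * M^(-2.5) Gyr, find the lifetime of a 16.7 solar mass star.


t = 10 * M^(-2.5) = 10 * 16.7^(-2.5) = 0.0088

0.0088 Gyr


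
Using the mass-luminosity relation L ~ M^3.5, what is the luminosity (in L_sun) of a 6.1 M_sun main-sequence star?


L/L_sun = (M/M_sun)^3.5 = 6.1^3.5 = 560.6017

560.6017 L_sun


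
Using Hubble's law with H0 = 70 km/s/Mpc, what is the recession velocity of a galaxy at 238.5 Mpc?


v = H0 * d = 70 * 238.5 = 16695.0

16695.0 km/s


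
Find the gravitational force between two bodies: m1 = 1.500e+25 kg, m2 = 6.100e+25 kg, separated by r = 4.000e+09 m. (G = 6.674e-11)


F = G*m1*m2/r^2 = 6.674e-11 * 1.500e+25 * 6.100e+25 / (4.000e+09)^2 = 6.674e-11 * 9.150e+50 / 1.600e+19 = 3.817e+21

3.817e+21 N


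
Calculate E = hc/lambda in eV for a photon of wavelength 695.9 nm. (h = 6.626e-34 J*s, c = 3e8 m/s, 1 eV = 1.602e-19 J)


E = hc/lambda = 6.626e-34 * 3e8 / 6.959e-07 = 2.856e-19 J = 1.783 eV

1.783 eV


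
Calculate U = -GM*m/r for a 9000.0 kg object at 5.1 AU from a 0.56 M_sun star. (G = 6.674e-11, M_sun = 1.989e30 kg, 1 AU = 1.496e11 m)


M = 0.56 * 1.989e30 kg = 1.11384e+30 kg; r = 5.1 AU * 1.496e11 m/AU = 7.6296e+11 m. U = -GM*m/r = -(6.674e-11 * 1.11384e+30 * 9000.0) / 7.6296e+11 = -8.769e+11

-8.769e+11 J


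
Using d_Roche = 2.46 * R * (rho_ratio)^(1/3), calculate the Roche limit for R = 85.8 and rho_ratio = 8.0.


d_Roche = 2.46 * 85.8 * 8.0^(1/3) = 422.136

422.136


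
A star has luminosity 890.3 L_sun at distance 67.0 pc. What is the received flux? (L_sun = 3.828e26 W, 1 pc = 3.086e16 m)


F = L / (4*pi*d^2) = 3.408e+29 / (4*pi*(2.068e+18)^2) = 6.344e-09

6.344e-09 W/m^2


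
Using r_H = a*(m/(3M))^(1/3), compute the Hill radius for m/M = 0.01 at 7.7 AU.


r_H = a * (m/3M)^(1/3) = 7.7 * (0.01/3)^(1/3) = 1.1502

1.1502 AU


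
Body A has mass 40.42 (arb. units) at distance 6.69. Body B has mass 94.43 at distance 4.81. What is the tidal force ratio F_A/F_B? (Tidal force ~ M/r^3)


Ratio = (M1/r1^3) / (M2/r2^3) = (40.42/6.69^3) / (94.43/4.81^3) = 0.1591

0.1591


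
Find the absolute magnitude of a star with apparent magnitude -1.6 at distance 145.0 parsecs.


M = m - 5*log10(d) + 5 = -1.6 - 5*log10(145.0) + 5 = -7.4068

-7.4068


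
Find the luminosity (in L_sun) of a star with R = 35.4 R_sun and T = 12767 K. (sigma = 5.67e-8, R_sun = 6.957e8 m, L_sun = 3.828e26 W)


R = 35.4 * 6.957e8 m = 2.462778e+10 m. L = 4*pi*R^2*sigma*T^4 = 4*pi*(2.462778e+10)^2 * 5.67e-8 * 12767^4 = 1.14815068e+31 W. L/L_sun = 1.14815068e+31 / 3.828e26 = 29993.4869

29993.4869 L_sun


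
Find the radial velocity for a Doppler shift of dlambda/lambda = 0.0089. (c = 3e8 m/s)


v = (dlambda/lambda) * c = 0.0089 * 3e8 = 2.670e+06

2.670e+06 m/s


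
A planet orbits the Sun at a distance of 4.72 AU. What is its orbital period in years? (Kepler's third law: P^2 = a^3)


P = a^(3/2) = 4.72^1.5 = 10.2545

10.2545 years


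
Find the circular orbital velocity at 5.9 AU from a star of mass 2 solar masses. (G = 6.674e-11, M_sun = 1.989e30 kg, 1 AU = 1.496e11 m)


v = sqrt(GM/r) = sqrt(6.674e-11 * 3.978e+30 / 8.826e+11) = 17343.3779

17343.3779 m/s


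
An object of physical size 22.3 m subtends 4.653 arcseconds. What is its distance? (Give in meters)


D = size / theta_rad, theta_rad = 4.653 * pi/(180*3600) = 2.256e-05, D = 988546.1378

988546.1378 m


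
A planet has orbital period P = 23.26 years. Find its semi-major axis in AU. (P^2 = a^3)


a = P^(2/3) = 23.26^(2/3) = 8.1484

8.1484 AU


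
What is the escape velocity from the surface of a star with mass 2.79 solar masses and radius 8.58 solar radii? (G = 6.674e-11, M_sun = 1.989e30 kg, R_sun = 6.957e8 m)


M = 2.79 * 1.989e30 kg = 5.54931e+30 kg; R = 8.58 * 6.957e8 m = 5.969106e+09 m. v_esc = sqrt(2GM/R) = sqrt(2 * 6.674e-11 * 5.54931e+30 / 5.969106e+09) = 352267.7996

352267.7996 m/s


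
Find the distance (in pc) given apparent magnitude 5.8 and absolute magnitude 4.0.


d = 10^((m - M + 5)/5) = 10^((5.8 - 4.0 + 5)/5) = 22.9087

22.9087 pc


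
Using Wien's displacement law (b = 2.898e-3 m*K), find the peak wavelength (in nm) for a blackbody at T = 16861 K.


lam_max = b / T = 2.898e-3 / 16861 = 1.719e-07 m = 171.8759 nm

171.8759 nm


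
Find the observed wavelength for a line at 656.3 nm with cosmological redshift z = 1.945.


lam_obs = lam_emit * (1 + z) = 656.3 * (1 + 1.945) = 1932.8035

1932.8035 nm


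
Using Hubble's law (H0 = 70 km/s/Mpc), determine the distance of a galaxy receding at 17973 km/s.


d = v / H0 = 17973 / 70 = 256.7571

256.7571 Mpc


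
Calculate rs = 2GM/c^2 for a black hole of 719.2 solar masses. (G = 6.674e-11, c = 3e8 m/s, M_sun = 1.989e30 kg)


M = 719.2 * 1.989e30 kg = 1.4304888e+33 kg. rs = 2GM/c^2 = 2 * 6.674e-11 * 1.4304888e+33 / (3e8)^2 = 2.122e+06

2.122e+06 m


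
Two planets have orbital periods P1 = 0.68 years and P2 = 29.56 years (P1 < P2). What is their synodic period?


1/P_syn = |1/P1 - 1/P2| = |1/0.68 - 1/29.56| => P_syn = 0.696

0.696 years


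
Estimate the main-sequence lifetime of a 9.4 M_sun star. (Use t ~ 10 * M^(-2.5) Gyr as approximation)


t = 10 * M^(-2.5) = 10 * 9.4^(-2.5) = 0.0369

0.0369 Gyr


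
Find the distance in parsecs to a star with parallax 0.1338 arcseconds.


d = 1/p = 1/0.1338 = 7.4738

7.4738 pc


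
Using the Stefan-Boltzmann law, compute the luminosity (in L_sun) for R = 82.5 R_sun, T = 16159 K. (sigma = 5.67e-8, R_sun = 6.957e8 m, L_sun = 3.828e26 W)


R = 82.5 * 6.957e8 m = 5.739525e+10 m. L = 4*pi*R^2*sigma*T^4 = 4*pi*(5.739525e+10)^2 * 5.67e-8 * 16159^4 = 1.600304957e+32 W. L/L_sun = 1.600304957e+32 / 3.828e26 = 418052.4966

418052.4966 L_sun


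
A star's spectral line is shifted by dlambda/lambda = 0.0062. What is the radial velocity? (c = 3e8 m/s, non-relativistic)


v = (dlambda/lambda) * c = 0.0062 * 3e8 = 1.860e+06

1.860e+06 m/s


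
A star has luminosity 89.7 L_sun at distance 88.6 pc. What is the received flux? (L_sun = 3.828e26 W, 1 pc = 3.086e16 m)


F = L / (4*pi*d^2) = 3.434e+28 / (4*pi*(2.734e+18)^2) = 3.655e-10

3.655e-10 W/m^2


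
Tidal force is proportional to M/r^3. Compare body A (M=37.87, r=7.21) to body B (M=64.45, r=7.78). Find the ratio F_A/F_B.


Ratio = (M1/r1^3) / (M2/r2^3) = (37.87/7.21^3) / (64.45/7.78^3) = 0.7383

0.7383


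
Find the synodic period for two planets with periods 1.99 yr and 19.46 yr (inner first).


1/P_syn = |1/P1 - 1/P2| = |1/1.99 - 1/19.46| => P_syn = 2.2167

2.2167 years


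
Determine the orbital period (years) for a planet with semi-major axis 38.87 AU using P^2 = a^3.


P = a^(3/2) = 38.87^1.5 = 242.3382

242.3382 years


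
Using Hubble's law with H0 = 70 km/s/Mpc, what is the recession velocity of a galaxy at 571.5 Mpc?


v = H0 * d = 70 * 571.5 = 40005.0

40005.0 km/s


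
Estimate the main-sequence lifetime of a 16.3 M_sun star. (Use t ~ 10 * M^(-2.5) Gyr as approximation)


t = 10 * M^(-2.5) = 10 * 16.3^(-2.5) = 0.0093

0.0093 Gyr


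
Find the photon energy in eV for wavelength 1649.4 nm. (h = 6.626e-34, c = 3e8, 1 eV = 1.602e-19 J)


E = hc/lambda = 6.626e-34 * 3e8 / 1.649e-06 = 1.205e-19 J = 0.7523 eV

0.7523 eV


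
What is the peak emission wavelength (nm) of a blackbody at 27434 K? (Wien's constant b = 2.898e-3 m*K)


lam_max = b / T = 2.898e-3 / 27434 = 1.056e-07 m = 105.6353 nm

105.6353 nm


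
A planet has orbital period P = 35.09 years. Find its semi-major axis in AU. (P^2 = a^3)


a = P^(2/3) = 35.09^(2/3) = 10.7182

10.7182 AU


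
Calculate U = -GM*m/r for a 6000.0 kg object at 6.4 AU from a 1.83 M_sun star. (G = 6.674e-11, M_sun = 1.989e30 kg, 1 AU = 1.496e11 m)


M = 1.83 * 1.989e30 kg = 3.63987e+30 kg; r = 6.4 AU * 1.496e11 m/AU = 9.5744e+11 m. U = -GM*m/r = -(6.674e-11 * 3.63987e+30 * 6000.0) / 9.5744e+11 = -1.522e+12

-1.522e+12 J


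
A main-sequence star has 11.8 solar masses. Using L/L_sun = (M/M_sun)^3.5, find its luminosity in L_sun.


L/L_sun = (M/M_sun)^3.5 = 11.8^3.5 = 5644.0003

5644.0003 L_sun


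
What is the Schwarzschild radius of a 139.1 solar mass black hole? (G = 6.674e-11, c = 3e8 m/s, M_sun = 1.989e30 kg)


M = 139.1 * 1.989e30 kg = 2.766699e+32 kg. rs = 2GM/c^2 = 2 * 6.674e-11 * 2.766699e+32 / (3e8)^2 = 410332.2028

410332.2028 m


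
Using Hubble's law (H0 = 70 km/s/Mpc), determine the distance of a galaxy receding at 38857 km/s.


d = v / H0 = 38857 / 70 = 555.1

555.1 Mpc


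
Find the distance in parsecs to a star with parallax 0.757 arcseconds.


d = 1/p = 1/0.757 = 1.321

1.321 pc


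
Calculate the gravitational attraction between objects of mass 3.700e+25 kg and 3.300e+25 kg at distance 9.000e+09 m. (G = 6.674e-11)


F = G*m1*m2/r^2 = 6.674e-11 * 3.700e+25 * 3.300e+25 / (9.000e+09)^2 = 6.674e-11 * 1.221e+51 / 8.100e+19 = 1.006e+21

1.006e+21 N


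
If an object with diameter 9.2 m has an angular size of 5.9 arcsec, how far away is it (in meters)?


D = size / theta_rad, theta_rad = 5.9 * pi/(180*3600) = 2.860e-05, D = 321633.2572

321633.2572 m


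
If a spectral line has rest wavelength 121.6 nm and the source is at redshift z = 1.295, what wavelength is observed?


lam_obs = lam_emit * (1 + z) = 121.6 * (1 + 1.295) = 279.072

279.072 nm


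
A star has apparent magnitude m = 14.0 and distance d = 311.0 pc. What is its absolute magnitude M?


M = m - 5*log10(d) + 5 = 14.0 - 5*log10(311.0) + 5 = 6.5362

6.5362


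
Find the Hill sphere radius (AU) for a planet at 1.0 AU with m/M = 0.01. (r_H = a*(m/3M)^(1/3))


r_H = a * (m/3M)^(1/3) = 1.0 * (0.01/3)^(1/3) = 0.1494

0.1494 AU


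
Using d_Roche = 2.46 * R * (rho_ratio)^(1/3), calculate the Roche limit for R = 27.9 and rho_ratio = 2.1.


d_Roche = 2.46 * 27.9 * 2.1^(1/3) = 87.8913

87.8913


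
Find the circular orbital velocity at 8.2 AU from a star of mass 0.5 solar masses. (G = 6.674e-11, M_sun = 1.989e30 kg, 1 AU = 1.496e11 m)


v = sqrt(GM/r) = sqrt(6.674e-11 * 9.945e+29 / 1.227e+12) = 7355.6791

7355.6791 m/s


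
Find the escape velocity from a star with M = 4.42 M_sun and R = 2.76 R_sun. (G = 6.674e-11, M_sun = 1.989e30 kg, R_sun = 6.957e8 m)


M = 4.42 * 1.989e30 kg = 8.79138e+30 kg; R = 2.76 * 6.957e8 m = 1.920132e+09 m. v_esc = sqrt(2GM/R) = sqrt(2 * 6.674e-11 * 8.79138e+30 / 1.920132e+09) = 781755.7469

781755.7469 m/s


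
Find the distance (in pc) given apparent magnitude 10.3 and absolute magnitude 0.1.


d = 10^((m - M + 5)/5) = 10^((10.3 - 0.1 + 5)/5) = 1096.4782

1096.4782 pc


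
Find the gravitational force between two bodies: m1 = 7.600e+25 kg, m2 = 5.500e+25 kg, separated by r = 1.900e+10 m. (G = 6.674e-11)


F = G*m1*m2/r^2 = 6.674e-11 * 7.600e+25 * 5.500e+25 / (1.900e+10)^2 = 6.674e-11 * 4.180e+51 / 3.610e+20 = 7.728e+20

7.728e+20 N


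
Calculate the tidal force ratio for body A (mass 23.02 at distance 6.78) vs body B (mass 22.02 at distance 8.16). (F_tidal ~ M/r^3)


Ratio = (M1/r1^3) / (M2/r2^3) = (23.02/6.78^3) / (22.02/8.16^3) = 1.8225

1.8225


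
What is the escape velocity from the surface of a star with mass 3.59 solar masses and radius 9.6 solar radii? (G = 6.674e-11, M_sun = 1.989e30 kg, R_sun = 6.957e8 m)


M = 3.59 * 1.989e30 kg = 7.14051e+30 kg; R = 9.6 * 6.957e8 m = 6.67872e+09 m. v_esc = sqrt(2GM/R) = sqrt(2 * 6.674e-11 * 7.14051e+30 / 6.67872e+09) = 377768.8087

377768.8087 m/s


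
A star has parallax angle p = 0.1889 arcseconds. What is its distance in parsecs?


d = 1/p = 1/0.1889 = 5.2938

5.2938 pc


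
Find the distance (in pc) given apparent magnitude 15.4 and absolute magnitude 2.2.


d = 10^((m - M + 5)/5) = 10^((15.4 - 2.2 + 5)/5) = 4365.1583

4365.1583 pc


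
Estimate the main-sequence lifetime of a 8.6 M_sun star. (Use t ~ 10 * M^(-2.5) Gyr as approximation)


t = 10 * M^(-2.5) = 10 * 8.6^(-2.5) = 0.0461

0.0461 Gyr


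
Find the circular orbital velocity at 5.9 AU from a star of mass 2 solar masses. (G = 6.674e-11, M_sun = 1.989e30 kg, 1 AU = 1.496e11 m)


v = sqrt(GM/r) = sqrt(6.674e-11 * 3.978e+30 / 8.826e+11) = 17343.3779

17343.3779 m/s


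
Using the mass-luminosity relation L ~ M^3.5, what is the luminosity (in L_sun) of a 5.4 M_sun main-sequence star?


L/L_sun = (M/M_sun)^3.5 = 5.4^3.5 = 365.9133

365.9133 L_sun


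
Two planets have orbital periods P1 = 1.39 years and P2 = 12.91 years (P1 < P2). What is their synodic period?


1/P_syn = |1/P1 - 1/P2| = |1/1.39 - 1/12.91| => P_syn = 1.5577

1.5577 years


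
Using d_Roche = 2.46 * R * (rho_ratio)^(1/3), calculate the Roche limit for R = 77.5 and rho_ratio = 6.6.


d_Roche = 2.46 * 77.5 * 6.6^(1/3) = 357.617

357.617


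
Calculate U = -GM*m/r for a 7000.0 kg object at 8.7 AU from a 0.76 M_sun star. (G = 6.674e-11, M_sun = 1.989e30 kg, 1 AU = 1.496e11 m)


M = 0.76 * 1.989e30 kg = 1.51164e+30 kg; r = 8.7 AU * 1.496e11 m/AU = 1.30152e+12 m. U = -GM*m/r = -(6.674e-11 * 1.51164e+30 * 7000.0) / 1.30152e+12 = -5.426e+11

-5.426e+11 J


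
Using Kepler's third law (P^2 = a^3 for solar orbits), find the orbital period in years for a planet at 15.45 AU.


P = a^(3/2) = 15.45^1.5 = 60.7285

60.7285 years


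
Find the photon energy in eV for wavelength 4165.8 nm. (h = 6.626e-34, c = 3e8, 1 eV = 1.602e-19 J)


E = hc/lambda = 6.626e-34 * 3e8 / 4.166e-06 = 4.772e-20 J = 0.2979 eV

0.2979 eV


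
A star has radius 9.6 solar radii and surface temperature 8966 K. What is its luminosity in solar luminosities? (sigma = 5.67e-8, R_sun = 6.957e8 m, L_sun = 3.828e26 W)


R = 9.6 * 6.957e8 m = 6.67872e+09 m. L = 4*pi*R^2*sigma*T^4 = 4*pi*(6.67872e+09)^2 * 5.67e-8 * 8966^4 = 2.053876538e+29 W. L/L_sun = 2.053876538e+29 / 3.828e26 = 536.5404

536.5404 L_sun


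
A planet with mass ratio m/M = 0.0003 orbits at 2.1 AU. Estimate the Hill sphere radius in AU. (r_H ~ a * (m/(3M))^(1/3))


r_H = a * (m/3M)^(1/3) = 2.1 * (0.0003/3)^(1/3) = 0.0975

0.0975 AU


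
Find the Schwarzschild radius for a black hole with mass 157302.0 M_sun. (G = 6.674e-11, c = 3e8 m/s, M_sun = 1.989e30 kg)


M = 157302.0 * 1.989e30 kg = 3.12873678e+35 kg. rs = 2GM/c^2 = 2 * 6.674e-11 * 3.12873678e+35 / (3e8)^2 = 4.640e+08

4.640e+08 m


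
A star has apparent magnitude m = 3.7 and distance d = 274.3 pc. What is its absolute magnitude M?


M = m - 5*log10(d) + 5 = 3.7 - 5*log10(274.3) + 5 = -3.4911

-3.4911


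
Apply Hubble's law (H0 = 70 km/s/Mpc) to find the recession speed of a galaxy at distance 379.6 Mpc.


v = H0 * d = 70 * 379.6 = 26572.0

26572.0 km/s


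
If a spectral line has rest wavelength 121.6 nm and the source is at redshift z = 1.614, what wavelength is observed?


lam_obs = lam_emit * (1 + z) = 121.6 * (1 + 1.614) = 317.8624

317.8624 nm


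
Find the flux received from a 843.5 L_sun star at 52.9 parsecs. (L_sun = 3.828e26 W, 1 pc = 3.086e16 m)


F = L / (4*pi*d^2) = 3.229e+29 / (4*pi*(1.632e+18)^2) = 9.641e-09

9.641e-09 W/m^2


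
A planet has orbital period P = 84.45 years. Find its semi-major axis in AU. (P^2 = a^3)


a = P^(2/3) = 84.45^(2/3) = 19.2486

19.2486 AU


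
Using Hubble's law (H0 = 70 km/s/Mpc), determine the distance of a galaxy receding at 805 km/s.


d = v / H0 = 805 / 70 = 11.5

11.5 Mpc


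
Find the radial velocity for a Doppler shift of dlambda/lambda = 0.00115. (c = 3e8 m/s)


v = (dlambda/lambda) * c = 0.00115 * 3e8 = 345000.0

345000.0 m/s


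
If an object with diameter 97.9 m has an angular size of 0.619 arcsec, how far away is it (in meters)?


D = size / theta_rad, theta_rad = 0.619 * pi/(180*3600) = 3.001e-06, D = 3.262e+07

3.262e+07 m


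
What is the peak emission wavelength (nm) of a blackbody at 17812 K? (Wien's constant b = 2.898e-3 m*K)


lam_max = b / T = 2.898e-3 / 17812 = 1.627e-07 m = 162.6993 nm

162.6993 nm


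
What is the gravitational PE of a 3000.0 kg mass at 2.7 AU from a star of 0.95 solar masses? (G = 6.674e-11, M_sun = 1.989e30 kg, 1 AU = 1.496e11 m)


M = 0.95 * 1.989e30 kg = 1.88955e+30 kg; r = 2.7 AU * 1.496e11 m/AU = 4.0392e+11 m. U = -GM*m/r = -(6.674e-11 * 1.88955e+30 * 3000.0) / 4.0392e+11 = -9.366e+11

-9.366e+11 J


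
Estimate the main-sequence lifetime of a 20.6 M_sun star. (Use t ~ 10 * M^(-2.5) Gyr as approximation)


t = 10 * M^(-2.5) = 10 * 20.6^(-2.5) = 0.0052

0.0052 Gyr


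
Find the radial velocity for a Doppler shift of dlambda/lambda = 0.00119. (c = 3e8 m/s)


v = (dlambda/lambda) * c = 0.00119 * 3e8 = 357000.0

357000.0 m/s


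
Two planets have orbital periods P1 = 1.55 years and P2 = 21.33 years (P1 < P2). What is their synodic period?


1/P_syn = |1/P1 - 1/P2| = |1/1.55 - 1/21.33| => P_syn = 1.6715

1.6715 years


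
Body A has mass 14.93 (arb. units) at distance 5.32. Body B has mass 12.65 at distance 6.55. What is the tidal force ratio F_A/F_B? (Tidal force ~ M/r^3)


Ratio = (M1/r1^3) / (M2/r2^3) = (14.93/5.32^3) / (12.65/6.55^3) = 2.2027

2.2027


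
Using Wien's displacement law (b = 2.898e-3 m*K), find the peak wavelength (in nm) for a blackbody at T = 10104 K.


lam_max = b / T = 2.898e-3 / 10104 = 2.868e-07 m = 286.8171 nm

286.8171 nm


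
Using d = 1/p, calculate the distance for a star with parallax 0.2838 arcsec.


d = 1/p = 1/0.2838 = 3.5236

3.5236 pc


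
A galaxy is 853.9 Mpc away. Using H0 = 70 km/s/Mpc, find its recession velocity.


v = H0 * d = 70 * 853.9 = 59773.0

59773.0 km/s


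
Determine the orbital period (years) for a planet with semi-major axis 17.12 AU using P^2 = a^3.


P = a^(3/2) = 17.12^1.5 = 70.8363

70.8363 years


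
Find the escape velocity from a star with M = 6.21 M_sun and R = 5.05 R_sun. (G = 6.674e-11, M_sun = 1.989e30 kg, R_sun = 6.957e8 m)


M = 6.21 * 1.989e30 kg = 1.235169e+31 kg; R = 5.05 * 6.957e8 m = 3.513285e+09 m. v_esc = sqrt(2GM/R) = sqrt(2 * 6.674e-11 * 1.235169e+31 / 3.513285e+09) = 685037.9004

685037.9004 m/s


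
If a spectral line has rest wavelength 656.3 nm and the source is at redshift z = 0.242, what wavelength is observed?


lam_obs = lam_emit * (1 + z) = 656.3 * (1 + 0.242) = 815.1246

815.1246 nm


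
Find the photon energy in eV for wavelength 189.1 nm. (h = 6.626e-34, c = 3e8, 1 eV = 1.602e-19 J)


E = hc/lambda = 6.626e-34 * 3e8 / 1.891e-07 = 1.051e-18 J = 6.5617 eV

6.5617 eV


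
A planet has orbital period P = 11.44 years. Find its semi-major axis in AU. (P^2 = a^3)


a = P^(2/3) = 11.44^(2/3) = 5.0771

5.0771 AU


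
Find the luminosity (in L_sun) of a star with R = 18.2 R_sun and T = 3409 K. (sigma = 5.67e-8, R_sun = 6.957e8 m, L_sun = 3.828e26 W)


R = 18.2 * 6.957e8 m = 1.266174e+10 m. L = 4*pi*R^2*sigma*T^4 = 4*pi*(1.266174e+10)^2 * 5.67e-8 * 3409^4 = 1.542722134e+28 W. L/L_sun = 1.542722134e+28 / 3.828e26 = 40.301

40.301 L_sun


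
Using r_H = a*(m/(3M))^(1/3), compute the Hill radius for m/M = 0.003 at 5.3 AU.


r_H = a * (m/3M)^(1/3) = 5.3 * (0.003/3)^(1/3) = 0.53

0.53 AU


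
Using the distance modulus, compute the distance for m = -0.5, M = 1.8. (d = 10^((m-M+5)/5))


d = 10^((m - M + 5)/5) = 10^((-0.5 - 1.8 + 5)/5) = 3.4674

3.4674 pc


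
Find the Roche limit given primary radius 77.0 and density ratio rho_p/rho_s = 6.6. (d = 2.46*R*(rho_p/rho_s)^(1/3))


d_Roche = 2.46 * 77.0 * 6.6^(1/3) = 355.3098

355.3098


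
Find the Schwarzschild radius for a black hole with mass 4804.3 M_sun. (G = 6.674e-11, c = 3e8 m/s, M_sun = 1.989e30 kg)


M = 4804.3 * 1.989e30 kg = 9.5557527e+33 kg. rs = 2GM/c^2 = 2 * 6.674e-11 * 9.5557527e+33 / (3e8)^2 = 1.417e+07

1.417e+07 m


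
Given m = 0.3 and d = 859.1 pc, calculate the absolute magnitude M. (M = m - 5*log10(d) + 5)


M = m - 5*log10(d) + 5 = 0.3 - 5*log10(859.1) + 5 = -9.3702

-9.3702


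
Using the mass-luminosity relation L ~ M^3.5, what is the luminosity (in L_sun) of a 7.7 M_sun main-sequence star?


L/L_sun = (M/M_sun)^3.5 = 7.7^3.5 = 1266.8277

1266.8277 L_sun


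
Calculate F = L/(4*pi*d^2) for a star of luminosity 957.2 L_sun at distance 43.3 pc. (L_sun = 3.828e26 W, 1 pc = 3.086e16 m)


F = L / (4*pi*d^2) = 3.664e+29 / (4*pi*(1.336e+18)^2) = 1.633e-08

1.633e-08 W/m^2


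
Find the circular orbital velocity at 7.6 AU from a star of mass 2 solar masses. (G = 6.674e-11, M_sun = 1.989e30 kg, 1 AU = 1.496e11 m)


v = sqrt(GM/r) = sqrt(6.674e-11 * 3.978e+30 / 1.137e+12) = 15281.0395

15281.0395 m/s


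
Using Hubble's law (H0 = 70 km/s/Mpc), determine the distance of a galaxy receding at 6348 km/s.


d = v / H0 = 6348 / 70 = 90.6857

90.6857 Mpc


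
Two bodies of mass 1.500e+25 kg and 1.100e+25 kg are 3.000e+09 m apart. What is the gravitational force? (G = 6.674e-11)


F = G*m1*m2/r^2 = 6.674e-11 * 1.500e+25 * 1.100e+25 / (3.000e+09)^2 = 6.674e-11 * 1.650e+50 / 9.000e+18 = 1.224e+21

1.224e+21 N


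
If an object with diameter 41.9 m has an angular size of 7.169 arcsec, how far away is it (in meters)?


D = size / theta_rad, theta_rad = 7.169 * pi/(180*3600) = 3.476e-05, D = 1.206e+06

1.206e+06 m


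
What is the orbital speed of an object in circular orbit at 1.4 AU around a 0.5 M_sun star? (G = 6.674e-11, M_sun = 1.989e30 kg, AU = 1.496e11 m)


v = sqrt(GM/r) = sqrt(6.674e-11 * 9.945e+29 / 2.094e+11) = 17801.8723

17801.8723 m/s


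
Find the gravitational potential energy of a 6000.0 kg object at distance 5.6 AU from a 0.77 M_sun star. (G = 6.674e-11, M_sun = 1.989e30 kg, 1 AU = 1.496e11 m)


M = 0.77 * 1.989e30 kg = 1.53153e+30 kg; r = 5.6 AU * 1.496e11 m/AU = 8.3776e+11 m. U = -GM*m/r = -(6.674e-11 * 1.53153e+30 * 6000.0) / 8.3776e+11 = -7.321e+11

-7.321e+11 J


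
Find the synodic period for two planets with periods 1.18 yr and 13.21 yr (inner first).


1/P_syn = |1/P1 - 1/P2| = |1/1.18 - 1/13.21| => P_syn = 1.2957

1.2957 years


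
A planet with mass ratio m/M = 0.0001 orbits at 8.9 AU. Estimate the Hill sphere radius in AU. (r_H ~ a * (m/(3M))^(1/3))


r_H = a * (m/3M)^(1/3) = 8.9 * (0.0001/3)^(1/3) = 0.2864

0.2864 AU


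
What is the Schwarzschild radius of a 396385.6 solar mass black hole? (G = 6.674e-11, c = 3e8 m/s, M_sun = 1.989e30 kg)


M = 396385.6 * 1.989e30 kg = 7.884109584e+35 kg. rs = 2GM/c^2 = 2 * 6.674e-11 * 7.884109584e+35 / (3e8)^2 = 1.169e+09

1.169e+09 m


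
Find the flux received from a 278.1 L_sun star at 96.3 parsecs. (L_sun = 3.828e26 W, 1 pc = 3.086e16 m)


F = L / (4*pi*d^2) = 1.065e+29 / (4*pi*(2.972e+18)^2) = 9.592e-10

9.592e-10 W/m^2


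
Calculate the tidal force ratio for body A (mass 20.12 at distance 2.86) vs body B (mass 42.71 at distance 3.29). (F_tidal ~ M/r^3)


Ratio = (M1/r1^3) / (M2/r2^3) = (20.12/2.86^3) / (42.71/3.29^3) = 0.7171

0.7171


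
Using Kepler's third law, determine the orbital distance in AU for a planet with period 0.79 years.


a = P^(2/3) = 0.79^(2/3) = 0.8546

0.8546 AU


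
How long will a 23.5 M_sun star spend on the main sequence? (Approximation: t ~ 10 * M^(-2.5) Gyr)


t = 10 * M^(-2.5) = 10 * 23.5^(-2.5) = 0.0037

0.0037 Gyr


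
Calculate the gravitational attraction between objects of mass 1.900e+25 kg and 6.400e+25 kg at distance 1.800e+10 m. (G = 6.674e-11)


F = G*m1*m2/r^2 = 6.674e-11 * 1.900e+25 * 6.400e+25 / (1.800e+10)^2 = 6.674e-11 * 1.216e+51 / 3.240e+20 = 2.505e+20

2.505e+20 N


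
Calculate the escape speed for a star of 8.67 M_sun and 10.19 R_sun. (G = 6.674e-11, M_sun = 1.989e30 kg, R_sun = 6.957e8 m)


M = 8.67 * 1.989e30 kg = 1.724463e+31 kg; R = 10.19 * 6.957e8 m = 7.089183e+09 m. v_esc = sqrt(2GM/R) = sqrt(2 * 6.674e-11 * 1.724463e+31 / 7.089183e+09) = 569819.0254

569819.0254 m/s


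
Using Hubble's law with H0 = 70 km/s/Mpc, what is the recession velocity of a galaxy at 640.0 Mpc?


v = H0 * d = 70 * 640.0 = 44800.0

44800.0 km/s


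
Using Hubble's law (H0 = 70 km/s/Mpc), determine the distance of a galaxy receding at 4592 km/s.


d = v / H0 = 4592 / 70 = 65.6

65.6 Mpc


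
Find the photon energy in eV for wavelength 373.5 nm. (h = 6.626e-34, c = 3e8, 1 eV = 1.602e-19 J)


E = hc/lambda = 6.626e-34 * 3e8 / 3.735e-07 = 5.322e-19 J = 3.3222 eV

3.3222 eV


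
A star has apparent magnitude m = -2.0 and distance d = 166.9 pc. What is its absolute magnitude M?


M = m - 5*log10(d) + 5 = -2.0 - 5*log10(166.9) + 5 = -8.1123

-8.1123


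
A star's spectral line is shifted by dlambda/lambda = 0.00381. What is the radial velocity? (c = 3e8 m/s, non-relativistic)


v = (dlambda/lambda) * c = 0.00381 * 3e8 = 1.143e+06

1.143e+06 m/s


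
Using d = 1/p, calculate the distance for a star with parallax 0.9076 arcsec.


d = 1/p = 1/0.9076 = 1.1018

1.1018 pc


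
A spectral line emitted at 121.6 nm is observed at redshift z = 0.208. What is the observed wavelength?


lam_obs = lam_emit * (1 + z) = 121.6 * (1 + 0.208) = 146.8928

146.8928 nm


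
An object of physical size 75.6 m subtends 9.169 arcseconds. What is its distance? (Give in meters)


D = size / theta_rad, theta_rad = 9.169 * pi/(180*3600) = 4.445e-05, D = 1.701e+06

1.701e+06 m


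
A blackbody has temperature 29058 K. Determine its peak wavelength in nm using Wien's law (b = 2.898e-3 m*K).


lam_max = b / T = 2.898e-3 / 29058 = 9.973e-08 m = 99.7316 nm

99.7316 nm


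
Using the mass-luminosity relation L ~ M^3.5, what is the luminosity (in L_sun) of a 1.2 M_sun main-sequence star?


L/L_sun = (M/M_sun)^3.5 = 1.2^3.5 = 1.8929

1.8929 L_sun


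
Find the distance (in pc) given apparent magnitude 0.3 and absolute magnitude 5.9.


d = 10^((m - M + 5)/5) = 10^((0.3 - 5.9 + 5)/5) = 0.7586

0.7586 pc


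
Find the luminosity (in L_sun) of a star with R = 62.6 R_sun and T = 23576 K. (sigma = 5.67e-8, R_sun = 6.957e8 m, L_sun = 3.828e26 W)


R = 62.6 * 6.957e8 m = 4.355082e+10 m. L = 4*pi*R^2*sigma*T^4 = 4*pi*(4.355082e+10)^2 * 5.67e-8 * 23576^4 = 4.175092362e+32 W. L/L_sun = 4.175092362e+32 / 3.828e26 = 1.091e+06

1.091e+06 L_sun


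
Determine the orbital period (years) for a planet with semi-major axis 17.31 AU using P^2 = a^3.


P = a^(3/2) = 17.31^1.5 = 72.0188

72.0188 years


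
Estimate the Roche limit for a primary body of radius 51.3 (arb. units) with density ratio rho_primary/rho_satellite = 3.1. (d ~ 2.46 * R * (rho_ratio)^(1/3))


d_Roche = 2.46 * 51.3 * 3.1^(1/3) = 184.0093

184.0093


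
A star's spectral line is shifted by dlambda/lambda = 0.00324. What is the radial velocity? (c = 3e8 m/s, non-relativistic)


v = (dlambda/lambda) * c = 0.00324 * 3e8 = 972000.0

972000.0 m/s


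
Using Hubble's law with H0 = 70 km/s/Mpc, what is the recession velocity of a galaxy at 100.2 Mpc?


v = H0 * d = 70 * 100.2 = 7014.0

7014.0 km/s


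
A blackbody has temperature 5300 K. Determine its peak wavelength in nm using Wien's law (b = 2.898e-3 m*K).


lam_max = b / T = 2.898e-3 / 5300 = 5.468e-07 m = 546.7925 nm

546.7925 nm


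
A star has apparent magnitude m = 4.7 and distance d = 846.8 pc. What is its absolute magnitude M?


M = m - 5*log10(d) + 5 = 4.7 - 5*log10(846.8) + 5 = -4.9389

-4.9389


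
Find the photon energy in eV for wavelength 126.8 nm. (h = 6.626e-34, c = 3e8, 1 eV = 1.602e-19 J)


E = hc/lambda = 6.626e-34 * 3e8 / 1.268e-07 = 1.568e-18 J = 9.7857 eV

9.7857 eV


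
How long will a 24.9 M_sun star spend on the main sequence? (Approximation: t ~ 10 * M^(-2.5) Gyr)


t = 10 * M^(-2.5) = 10 * 24.9^(-2.5) = 0.0032

0.0032 Gyr


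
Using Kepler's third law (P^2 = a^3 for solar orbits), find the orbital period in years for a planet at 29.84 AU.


P = a^(3/2) = 29.84^1.5 = 163.004

163.004 years


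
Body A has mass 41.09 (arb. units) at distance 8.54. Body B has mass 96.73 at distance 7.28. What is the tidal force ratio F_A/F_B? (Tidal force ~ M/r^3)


Ratio = (M1/r1^3) / (M2/r2^3) = (41.09/8.54^3) / (96.73/7.28^3) = 0.2631

0.2631


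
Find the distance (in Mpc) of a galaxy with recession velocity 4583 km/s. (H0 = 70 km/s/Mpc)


d = v / H0 = 4583 / 70 = 65.4714

65.4714 Mpc


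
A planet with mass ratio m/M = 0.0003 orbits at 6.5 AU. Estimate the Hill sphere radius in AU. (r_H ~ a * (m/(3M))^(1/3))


r_H = a * (m/3M)^(1/3) = 6.5 * (0.0003/3)^(1/3) = 0.3017

0.3017 AU


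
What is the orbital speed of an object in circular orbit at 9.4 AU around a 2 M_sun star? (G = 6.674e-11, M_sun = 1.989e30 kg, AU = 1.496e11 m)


v = sqrt(GM/r) = sqrt(6.674e-11 * 3.978e+30 / 1.406e+12) = 13740.2858

13740.2858 m/s


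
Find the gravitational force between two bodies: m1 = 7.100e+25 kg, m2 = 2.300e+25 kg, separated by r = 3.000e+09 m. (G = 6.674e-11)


F = G*m1*m2/r^2 = 6.674e-11 * 7.100e+25 * 2.300e+25 / (3.000e+09)^2 = 6.674e-11 * 1.633e+51 / 9.000e+18 = 1.211e+22

1.211e+22 N


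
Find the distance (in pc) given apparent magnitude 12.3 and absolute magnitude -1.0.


d = 10^((m - M + 5)/5) = 10^((12.3 - -1.0 + 5)/5) = 4570.8819

4570.8819 pc


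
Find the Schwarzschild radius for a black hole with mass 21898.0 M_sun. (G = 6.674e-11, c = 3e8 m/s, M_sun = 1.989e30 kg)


M = 21898.0 * 1.989e30 kg = 4.3555122e+34 kg. rs = 2GM/c^2 = 2 * 6.674e-11 * 4.3555122e+34 / (3e8)^2 = 6.460e+07

6.460e+07 m


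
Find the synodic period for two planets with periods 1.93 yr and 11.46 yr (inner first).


1/P_syn = |1/P1 - 1/P2| = |1/1.93 - 1/11.46| => P_syn = 2.3209

2.3209 years


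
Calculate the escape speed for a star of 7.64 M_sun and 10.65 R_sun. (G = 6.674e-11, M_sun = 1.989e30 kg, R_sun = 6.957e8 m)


M = 7.64 * 1.989e30 kg = 1.519596e+31 kg; R = 10.65 * 6.957e8 m = 7.409205e+09 m. v_esc = sqrt(2GM/R) = sqrt(2 * 6.674e-11 * 1.519596e+31 / 7.409205e+09) = 523222.443

523222.443 m/s


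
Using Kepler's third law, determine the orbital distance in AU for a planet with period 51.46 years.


a = P^(2/3) = 51.46^(2/3) = 13.835

13.835 AU


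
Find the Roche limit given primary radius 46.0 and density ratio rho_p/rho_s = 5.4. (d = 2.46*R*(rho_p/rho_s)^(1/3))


d_Roche = 2.46 * 46.0 * 5.4^(1/3) = 198.5291

198.5291


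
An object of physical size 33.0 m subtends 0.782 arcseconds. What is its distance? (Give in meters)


D = size / theta_rad, theta_rad = 0.782 * pi/(180*3600) = 3.791e-06, D = 8.704e+06

8.704e+06 m


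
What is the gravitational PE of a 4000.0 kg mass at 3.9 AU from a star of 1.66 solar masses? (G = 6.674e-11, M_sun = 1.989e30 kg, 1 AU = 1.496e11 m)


M = 1.66 * 1.989e30 kg = 3.30174e+30 kg; r = 3.9 AU * 1.496e11 m/AU = 5.8344e+11 m. U = -GM*m/r = -(6.674e-11 * 3.30174e+30 * 4000.0) / 5.8344e+11 = -1.511e+12

-1.511e+12 J


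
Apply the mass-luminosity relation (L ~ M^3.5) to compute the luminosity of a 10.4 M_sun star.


L/L_sun = (M/M_sun)^3.5 = 10.4^3.5 = 3627.5774

3627.5774 L_sun


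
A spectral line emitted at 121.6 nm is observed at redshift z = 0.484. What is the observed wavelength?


lam_obs = lam_emit * (1 + z) = 121.6 * (1 + 0.484) = 180.4544

180.4544 nm


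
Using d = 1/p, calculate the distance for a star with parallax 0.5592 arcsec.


d = 1/p = 1/0.5592 = 1.7883

1.7883 pc


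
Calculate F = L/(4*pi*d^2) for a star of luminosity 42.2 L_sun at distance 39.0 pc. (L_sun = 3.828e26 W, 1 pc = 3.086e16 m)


F = L / (4*pi*d^2) = 1.615e+28 / (4*pi*(1.204e+18)^2) = 8.875e-10

8.875e-10 W/m^2


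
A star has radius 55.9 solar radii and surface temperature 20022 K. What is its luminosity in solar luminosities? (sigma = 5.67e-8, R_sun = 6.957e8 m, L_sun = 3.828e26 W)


R = 55.9 * 6.957e8 m = 3.888963e+10 m. L = 4*pi*R^2*sigma*T^4 = 4*pi*(3.888963e+10)^2 * 5.67e-8 * 20022^4 = 1.731770644e+32 W. L/L_sun = 1.731770644e+32 / 3.828e26 = 452395.6751

452395.6751 L_sun
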